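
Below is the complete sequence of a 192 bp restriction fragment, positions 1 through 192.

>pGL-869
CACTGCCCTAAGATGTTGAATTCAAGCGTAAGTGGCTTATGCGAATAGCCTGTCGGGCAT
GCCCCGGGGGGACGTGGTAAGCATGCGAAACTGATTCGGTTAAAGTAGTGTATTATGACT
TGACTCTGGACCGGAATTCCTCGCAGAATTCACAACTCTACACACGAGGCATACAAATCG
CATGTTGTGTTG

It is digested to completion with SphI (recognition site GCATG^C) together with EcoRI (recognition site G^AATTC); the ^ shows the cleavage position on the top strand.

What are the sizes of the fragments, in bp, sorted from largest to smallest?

SphI sites (GCATGC) start at positions 57, 81.
SphI cuts after base 5 of each site (before the last base), so after positions 61, 85.
EcoRI sites (GAATTC) start at positions 18, 134, 146.
EcoRI cuts after the first base of each site, so after positions 18, 134, 146.
Combined cut positions: 18, 61, 85, 134, 146.
Linear molecule, 5 cuts → 6 fragments:
  1–18 → 18 bp
  19–61 → 43 bp
  62–85 → 24 bp
  86–134 → 49 bp
  135–146 → 12 bp
  147–192 → 46 bp
Sorted largest to smallest: 49, 46, 43, 24, 18, 12 bp.

49, 46, 43, 24, 18, 12 bp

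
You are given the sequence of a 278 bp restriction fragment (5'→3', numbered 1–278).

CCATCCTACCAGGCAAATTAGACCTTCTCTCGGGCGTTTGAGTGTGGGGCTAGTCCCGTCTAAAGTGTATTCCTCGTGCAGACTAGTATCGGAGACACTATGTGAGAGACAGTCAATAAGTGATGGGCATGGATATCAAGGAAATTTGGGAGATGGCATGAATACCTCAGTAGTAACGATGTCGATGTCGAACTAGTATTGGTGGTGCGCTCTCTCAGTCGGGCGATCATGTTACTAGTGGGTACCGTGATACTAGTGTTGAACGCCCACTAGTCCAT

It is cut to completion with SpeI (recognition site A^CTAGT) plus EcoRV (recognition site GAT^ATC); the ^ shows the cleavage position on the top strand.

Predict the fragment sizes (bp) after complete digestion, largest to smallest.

82, 58, 52, 42, 18, 17, 9 bp

SpeI sites (ACTAGT) start at positions 82, 192, 234, 252, 269.
SpeI cuts after the first base of each site, so after positions 82, 192, 234, 252, 269.
The EcoRV site (GATATC) starts at position 132.
EcoRV cuts after base 3 of each site, so after position 134.
Combined cut positions: 82, 134, 192, 234, 252, 269.
Linear molecule, 6 cuts → 7 fragments:
  1–82 → 82 bp
  83–134 → 52 bp
  135–192 → 58 bp
  193–234 → 42 bp
  235–252 → 18 bp
  253–269 → 17 bp
  270–278 → 9 bp
Sorted largest to smallest: 82, 58, 52, 42, 18, 17, 9 bp.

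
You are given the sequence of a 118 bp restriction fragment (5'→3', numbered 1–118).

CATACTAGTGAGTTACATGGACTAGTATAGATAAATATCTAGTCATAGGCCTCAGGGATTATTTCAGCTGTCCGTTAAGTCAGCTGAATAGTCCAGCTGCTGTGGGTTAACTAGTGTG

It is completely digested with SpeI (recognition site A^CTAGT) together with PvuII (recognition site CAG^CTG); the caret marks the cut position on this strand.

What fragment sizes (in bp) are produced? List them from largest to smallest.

SpeI sites (ACTAGT) start at positions 4, 21, 110.
SpeI cuts after the first base of each site, so after positions 4, 21, 110.
PvuII sites (CAGCTG) start at positions 65, 81, 94.
PvuII cuts after base 3 of each site, so after positions 67, 83, 96.
Combined cut positions: 4, 21, 67, 83, 96, 110.
Linear molecule, 6 cuts → 7 fragments:
  1–4 → 4 bp
  5–21 → 17 bp
  22–67 → 46 bp
  68–83 → 16 bp
  84–96 → 13 bp
  97–110 → 14 bp
  111–118 → 8 bp
Sorted largest to smallest: 46, 17, 16, 14, 13, 8, 4 bp.

46, 17, 16, 14, 13, 8, 4 bp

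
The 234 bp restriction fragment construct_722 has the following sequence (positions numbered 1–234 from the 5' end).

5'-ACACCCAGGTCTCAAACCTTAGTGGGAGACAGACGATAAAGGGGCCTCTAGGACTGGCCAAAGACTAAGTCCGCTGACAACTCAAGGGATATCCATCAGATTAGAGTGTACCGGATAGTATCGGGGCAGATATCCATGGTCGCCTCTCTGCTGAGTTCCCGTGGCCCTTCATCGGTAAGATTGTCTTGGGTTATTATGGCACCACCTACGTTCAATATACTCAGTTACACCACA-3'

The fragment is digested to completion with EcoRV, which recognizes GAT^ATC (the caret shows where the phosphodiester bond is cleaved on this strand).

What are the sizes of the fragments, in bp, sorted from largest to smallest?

EcoRV sites (GATATC) start at positions 88, 129.
EcoRV cuts after base 3 of each site, so after positions 90, 131.
Linear molecule, 2 cuts → 3 fragments:
  1–90 → 90 bp
  91–131 → 41 bp
  132–234 → 103 bp
Sorted largest to smallest: 103, 90, 41 bp.

103, 90, 41 bp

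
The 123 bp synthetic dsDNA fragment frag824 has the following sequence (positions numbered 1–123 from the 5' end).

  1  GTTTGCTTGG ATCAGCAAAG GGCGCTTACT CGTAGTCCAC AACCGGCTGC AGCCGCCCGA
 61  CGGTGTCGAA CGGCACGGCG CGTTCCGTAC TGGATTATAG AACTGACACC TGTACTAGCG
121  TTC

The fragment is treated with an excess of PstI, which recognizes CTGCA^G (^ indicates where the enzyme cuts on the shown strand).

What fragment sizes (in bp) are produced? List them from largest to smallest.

The PstI site (CTGCAG) starts at position 47.
PstI cuts after base 5 of each site (before the last base), so after position 51.
Linear molecule, 1 cut → 2 fragments:
  1–51 → 51 bp
  52–123 → 72 bp
Sorted largest to smallest: 72, 51 bp.

72, 51 bp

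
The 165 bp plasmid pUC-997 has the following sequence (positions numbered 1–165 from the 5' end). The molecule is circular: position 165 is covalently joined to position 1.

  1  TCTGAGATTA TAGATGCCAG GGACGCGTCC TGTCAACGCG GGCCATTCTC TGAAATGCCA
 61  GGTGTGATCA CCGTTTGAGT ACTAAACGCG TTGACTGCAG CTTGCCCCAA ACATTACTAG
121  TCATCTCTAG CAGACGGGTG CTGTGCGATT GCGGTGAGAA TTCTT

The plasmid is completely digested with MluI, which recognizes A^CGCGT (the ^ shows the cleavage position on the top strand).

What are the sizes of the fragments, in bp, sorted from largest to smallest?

MluI sites (ACGCGT) start at positions 23, 86.
MluI cuts after the first base of each site, so after positions 23, 86.
Circular molecule, 2 cuts → 2 fragments:
  24–86 → 63 bp
  87–165 then 1–23 → 79 + 23 = 102 bp
Sorted largest to smallest: 102, 63 bp.

102, 63 bp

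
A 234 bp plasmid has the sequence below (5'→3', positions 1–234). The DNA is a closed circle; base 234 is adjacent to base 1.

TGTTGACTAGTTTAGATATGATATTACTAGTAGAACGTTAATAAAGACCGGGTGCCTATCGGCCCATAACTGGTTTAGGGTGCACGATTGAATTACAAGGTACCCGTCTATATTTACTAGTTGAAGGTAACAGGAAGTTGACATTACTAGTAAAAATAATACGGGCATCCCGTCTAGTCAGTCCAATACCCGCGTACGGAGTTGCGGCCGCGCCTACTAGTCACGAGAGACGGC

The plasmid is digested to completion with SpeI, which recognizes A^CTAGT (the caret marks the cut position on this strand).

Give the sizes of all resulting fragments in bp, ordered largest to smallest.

90, 70, 30, 24, 20 bp

SpeI sites (ACTAGT) start at positions 6, 26, 116, 146, 216.
SpeI cuts after the first base of each site, so after positions 6, 26, 116, 146, 216.
Circular molecule, 5 cuts → 5 fragments:
  7–26 → 20 bp
  27–116 → 90 bp
  117–146 → 30 bp
  147–216 → 70 bp
  217–234 then 1–6 → 18 + 6 = 24 bp
Sorted largest to smallest: 90, 70, 30, 24, 20 bp.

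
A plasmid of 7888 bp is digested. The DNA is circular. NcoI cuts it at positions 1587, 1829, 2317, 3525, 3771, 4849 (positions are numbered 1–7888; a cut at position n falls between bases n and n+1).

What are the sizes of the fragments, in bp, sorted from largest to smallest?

4626, 1208, 1078, 488, 246, 242 bp

Circular molecule, 6 cuts → 6 fragments:
  1829 − 1587 = 242 bp
  2317 − 1829 = 488 bp
  3525 − 2317 = 1208 bp
  3771 − 3525 = 246 bp
  4849 − 3771 = 1078 bp
  wrap: 7888 − 4849 + 1587 = 4626 bp
Sorted largest to smallest: 4626, 1208, 1078, 488, 246, 242 bp.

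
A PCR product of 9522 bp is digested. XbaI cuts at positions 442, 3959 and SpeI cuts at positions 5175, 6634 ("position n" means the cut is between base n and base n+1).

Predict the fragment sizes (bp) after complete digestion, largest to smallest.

3517, 2888, 1459, 1216, 442 bp

Combined cut positions (sorted): 442, 3959, 5175, 6634.
Linear molecule, 4 cuts → 5 fragments:
  442 − 0 = 442 bp
  3959 − 442 = 3517 bp
  5175 − 3959 = 1216 bp
  6634 − 5175 = 1459 bp
  9522 − 6634 = 2888 bp
Sorted largest to smallest: 3517, 2888, 1459, 1216, 442 bp.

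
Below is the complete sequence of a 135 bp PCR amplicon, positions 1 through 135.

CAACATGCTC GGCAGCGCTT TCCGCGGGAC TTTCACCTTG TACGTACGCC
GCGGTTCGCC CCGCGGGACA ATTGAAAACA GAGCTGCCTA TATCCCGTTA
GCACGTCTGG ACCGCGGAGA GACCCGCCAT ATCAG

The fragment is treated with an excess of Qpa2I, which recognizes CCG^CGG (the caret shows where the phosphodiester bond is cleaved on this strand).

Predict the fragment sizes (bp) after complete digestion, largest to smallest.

51, 27, 24, 21, 12 bp

Qpa2I sites (CCGCGG) start at positions 22, 49, 61, 112.
Qpa2I cuts after base 3 of each site, so after positions 24, 51, 63, 114.
Linear molecule, 4 cuts → 5 fragments:
  1–24 → 24 bp
  25–51 → 27 bp
  52–63 → 12 bp
  64–114 → 51 bp
  115–135 → 21 bp
Sorted largest to smallest: 51, 27, 24, 21, 12 bp.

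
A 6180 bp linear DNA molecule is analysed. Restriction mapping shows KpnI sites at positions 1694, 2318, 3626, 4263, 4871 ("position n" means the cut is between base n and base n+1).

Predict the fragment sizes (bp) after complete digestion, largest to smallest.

Linear molecule, 5 cuts → 6 fragments:
  1694 − 0 = 1694 bp
  2318 − 1694 = 624 bp
  3626 − 2318 = 1308 bp
  4263 − 3626 = 637 bp
  4871 − 4263 = 608 bp
  6180 − 4871 = 1309 bp
Sorted largest to smallest: 1694, 1309, 1308, 637, 624, 608 bp.

1694, 1309, 1308, 637, 624, 608 bp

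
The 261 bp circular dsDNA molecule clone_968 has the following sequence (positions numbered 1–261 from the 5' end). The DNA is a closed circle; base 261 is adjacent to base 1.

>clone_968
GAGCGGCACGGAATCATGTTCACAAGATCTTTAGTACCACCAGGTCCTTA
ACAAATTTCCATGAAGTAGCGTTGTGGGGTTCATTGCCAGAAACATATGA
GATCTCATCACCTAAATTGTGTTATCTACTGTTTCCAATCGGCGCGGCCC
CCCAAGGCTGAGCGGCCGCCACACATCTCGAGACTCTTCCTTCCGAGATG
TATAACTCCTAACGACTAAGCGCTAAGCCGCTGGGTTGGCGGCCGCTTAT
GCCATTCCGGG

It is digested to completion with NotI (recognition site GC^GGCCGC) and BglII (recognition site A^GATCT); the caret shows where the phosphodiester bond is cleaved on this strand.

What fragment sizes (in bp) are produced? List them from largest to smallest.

NotI sites (GCGGCCGC) start at positions 162, 239.
NotI cuts after base 2 of each site, so after positions 163, 240.
BglII sites (AGATCT) start at positions 25, 100.
BglII cuts after the first base of each site, so after positions 25, 100.
Combined cut positions: 25, 100, 163, 240.
Circular molecule, 4 cuts → 4 fragments:
  26–100 → 75 bp
  101–163 → 63 bp
  164–240 → 77 bp
  241–261 then 1–25 → 21 + 25 = 46 bp
Sorted largest to smallest: 77, 75, 63, 46 bp.

77, 75, 63, 46 bp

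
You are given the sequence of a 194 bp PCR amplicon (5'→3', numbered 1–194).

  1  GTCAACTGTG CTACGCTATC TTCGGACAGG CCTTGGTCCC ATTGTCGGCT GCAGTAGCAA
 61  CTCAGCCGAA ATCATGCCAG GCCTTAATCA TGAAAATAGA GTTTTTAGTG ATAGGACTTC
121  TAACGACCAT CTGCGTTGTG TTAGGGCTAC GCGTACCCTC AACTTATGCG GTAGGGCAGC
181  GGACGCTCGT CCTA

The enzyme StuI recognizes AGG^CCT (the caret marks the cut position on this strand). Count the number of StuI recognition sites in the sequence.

AGGCCT occurs starting at positions 28, 79.
StuI cuts at 2 sites.

2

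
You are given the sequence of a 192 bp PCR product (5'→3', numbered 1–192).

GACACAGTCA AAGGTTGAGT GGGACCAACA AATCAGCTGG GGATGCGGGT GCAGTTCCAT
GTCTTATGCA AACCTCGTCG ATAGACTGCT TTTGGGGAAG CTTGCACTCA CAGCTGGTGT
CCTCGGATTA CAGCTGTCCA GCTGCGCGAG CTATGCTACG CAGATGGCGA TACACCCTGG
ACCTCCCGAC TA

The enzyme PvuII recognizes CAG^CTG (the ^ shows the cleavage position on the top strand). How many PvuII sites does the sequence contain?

CAGCTG occurs starting at positions 34, 111, 131, 139.
PvuII cuts at 4 sites.

4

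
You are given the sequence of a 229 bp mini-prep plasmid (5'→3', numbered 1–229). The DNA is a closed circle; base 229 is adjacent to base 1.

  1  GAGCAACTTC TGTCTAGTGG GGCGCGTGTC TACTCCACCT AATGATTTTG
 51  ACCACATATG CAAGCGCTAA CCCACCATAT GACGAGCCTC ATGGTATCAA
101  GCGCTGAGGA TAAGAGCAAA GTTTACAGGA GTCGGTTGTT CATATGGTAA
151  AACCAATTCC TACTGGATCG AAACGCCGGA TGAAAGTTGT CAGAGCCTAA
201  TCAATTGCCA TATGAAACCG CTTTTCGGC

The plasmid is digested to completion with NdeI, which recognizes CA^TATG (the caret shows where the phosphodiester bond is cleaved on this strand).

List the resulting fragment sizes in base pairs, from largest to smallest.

NdeI sites (CATATG) start at positions 55, 76, 141, 209.
NdeI cuts after base 2 of each site, so after positions 56, 77, 142, 210.
Circular molecule, 4 cuts → 4 fragments:
  57–77 → 21 bp
  78–142 → 65 bp
  143–210 → 68 bp
  211–229 then 1–56 → 19 + 56 = 75 bp
Sorted largest to smallest: 75, 68, 65, 21 bp.

75, 68, 65, 21 bp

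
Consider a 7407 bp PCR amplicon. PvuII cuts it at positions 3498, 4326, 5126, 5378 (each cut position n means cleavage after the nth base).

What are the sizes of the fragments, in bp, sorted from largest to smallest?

3498, 2029, 828, 800, 252 bp

Linear molecule, 4 cuts → 5 fragments:
  3498 − 0 = 3498 bp
  4326 − 3498 = 828 bp
  5126 − 4326 = 800 bp
  5378 − 5126 = 252 bp
  7407 − 5378 = 2029 bp
Sorted largest to smallest: 3498, 2029, 828, 800, 252 bp.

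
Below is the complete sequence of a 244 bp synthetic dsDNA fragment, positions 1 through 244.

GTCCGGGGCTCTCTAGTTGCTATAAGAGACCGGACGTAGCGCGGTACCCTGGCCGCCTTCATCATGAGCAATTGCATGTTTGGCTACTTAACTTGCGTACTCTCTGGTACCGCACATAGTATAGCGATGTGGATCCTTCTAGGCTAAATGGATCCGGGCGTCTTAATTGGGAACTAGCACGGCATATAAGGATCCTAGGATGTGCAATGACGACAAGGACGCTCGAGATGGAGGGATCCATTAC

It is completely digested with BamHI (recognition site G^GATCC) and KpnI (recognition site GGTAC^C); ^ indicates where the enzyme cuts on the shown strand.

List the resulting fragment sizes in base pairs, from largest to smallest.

BamHI sites (GGATCC) start at positions 131, 150, 190, 234.
BamHI cuts after the first base of each site, so after positions 131, 150, 190, 234.
KpnI sites (GGTACC) start at positions 43, 106.
KpnI cuts after base 5 of each site (before the last base), so after positions 47, 110.
Combined cut positions: 47, 110, 131, 150, 190, 234.
Linear molecule, 6 cuts → 7 fragments:
  1–47 → 47 bp
  48–110 → 63 bp
  111–131 → 21 bp
  132–150 → 19 bp
  151–190 → 40 bp
  191–234 → 44 bp
  235–244 → 10 bp
Sorted largest to smallest: 63, 47, 44, 40, 21, 19, 10 bp.

63, 47, 44, 40, 21, 19, 10 bp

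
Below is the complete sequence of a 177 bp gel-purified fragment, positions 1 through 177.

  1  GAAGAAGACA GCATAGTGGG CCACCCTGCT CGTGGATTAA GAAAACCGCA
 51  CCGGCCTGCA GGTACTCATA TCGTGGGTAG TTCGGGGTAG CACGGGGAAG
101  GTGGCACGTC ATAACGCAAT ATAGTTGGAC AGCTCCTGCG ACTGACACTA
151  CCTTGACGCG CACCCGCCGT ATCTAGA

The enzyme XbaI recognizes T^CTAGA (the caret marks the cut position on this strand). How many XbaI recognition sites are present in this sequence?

TCTAGA occurs starting at position 172.
XbaI cuts at 1 site.

1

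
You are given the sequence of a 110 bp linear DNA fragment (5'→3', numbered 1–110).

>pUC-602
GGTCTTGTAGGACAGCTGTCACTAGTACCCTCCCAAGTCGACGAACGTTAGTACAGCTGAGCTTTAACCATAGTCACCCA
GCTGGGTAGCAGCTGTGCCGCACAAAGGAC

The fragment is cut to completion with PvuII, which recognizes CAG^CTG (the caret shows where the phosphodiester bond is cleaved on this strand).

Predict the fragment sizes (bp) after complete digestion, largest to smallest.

PvuII sites (CAGCTG) start at positions 13, 54, 79, 90.
PvuII cuts after base 3 of each site, so after positions 15, 56, 81, 92.
Linear molecule, 4 cuts → 5 fragments:
  1–15 → 15 bp
  16–56 → 41 bp
  57–81 → 25 bp
  82–92 → 11 bp
  93–110 → 18 bp
Sorted largest to smallest: 41, 25, 18, 15, 11 bp.

41, 25, 18, 15, 11 bp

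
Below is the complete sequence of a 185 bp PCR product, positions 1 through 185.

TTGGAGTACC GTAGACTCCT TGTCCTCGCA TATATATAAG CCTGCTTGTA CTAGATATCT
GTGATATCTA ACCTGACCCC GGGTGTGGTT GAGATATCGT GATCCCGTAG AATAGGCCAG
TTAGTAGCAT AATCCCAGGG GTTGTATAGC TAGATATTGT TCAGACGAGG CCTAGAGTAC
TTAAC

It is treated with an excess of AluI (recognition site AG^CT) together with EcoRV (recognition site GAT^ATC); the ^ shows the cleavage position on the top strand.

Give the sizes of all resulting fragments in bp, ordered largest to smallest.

The AluI site (AGCT) starts at position 148.
AluI cuts after base 2 of each site, so after position 149.
EcoRV sites (GATATC) start at positions 54, 63, 93.
EcoRV cuts after base 3 of each site, so after positions 56, 65, 95.
Combined cut positions: 56, 65, 95, 149.
Linear molecule, 4 cuts → 5 fragments:
  1–56 → 56 bp
  57–65 → 9 bp
  66–95 → 30 bp
  96–149 → 54 bp
  150–185 → 36 bp
Sorted largest to smallest: 56, 54, 36, 30, 9 bp.

56, 54, 36, 30, 9 bp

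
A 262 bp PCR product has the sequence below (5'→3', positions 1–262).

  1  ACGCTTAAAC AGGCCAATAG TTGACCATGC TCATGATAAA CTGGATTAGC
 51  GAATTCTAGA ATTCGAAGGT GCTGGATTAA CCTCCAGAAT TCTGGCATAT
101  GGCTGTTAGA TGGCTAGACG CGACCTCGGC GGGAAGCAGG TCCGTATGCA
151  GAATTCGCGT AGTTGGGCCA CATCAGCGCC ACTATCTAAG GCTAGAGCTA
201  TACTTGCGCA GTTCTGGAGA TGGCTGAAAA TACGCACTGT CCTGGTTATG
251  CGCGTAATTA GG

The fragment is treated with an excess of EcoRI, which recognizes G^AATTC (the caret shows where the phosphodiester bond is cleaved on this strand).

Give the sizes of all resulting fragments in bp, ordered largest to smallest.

EcoRI sites (GAATTC) start at positions 51, 59, 87, 151.
EcoRI cuts after the first base of each site, so after positions 51, 59, 87, 151.
Linear molecule, 4 cuts → 5 fragments:
  1–51 → 51 bp
  52–59 → 8 bp
  60–87 → 28 bp
  88–151 → 64 bp
  152–262 → 111 bp
Sorted largest to smallest: 111, 64, 51, 28, 8 bp.

111, 64, 51, 28, 8 bp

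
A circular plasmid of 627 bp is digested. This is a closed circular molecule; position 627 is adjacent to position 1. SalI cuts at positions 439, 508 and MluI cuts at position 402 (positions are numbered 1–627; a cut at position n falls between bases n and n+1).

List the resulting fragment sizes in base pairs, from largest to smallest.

521, 69, 37 bp

Combined cut positions (sorted): 402, 439, 508.
Circular molecule, 3 cuts → 3 fragments:
  439 − 402 = 37 bp
  508 − 439 = 69 bp
  wrap: 627 − 508 + 402 = 521 bp
Sorted largest to smallest: 521, 69, 37 bp.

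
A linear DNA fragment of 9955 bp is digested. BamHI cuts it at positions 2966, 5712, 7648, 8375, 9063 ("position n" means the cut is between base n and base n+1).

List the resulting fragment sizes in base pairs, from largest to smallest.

Linear molecule, 5 cuts → 6 fragments:
  2966 − 0 = 2966 bp
  5712 − 2966 = 2746 bp
  7648 − 5712 = 1936 bp
  8375 − 7648 = 727 bp
  9063 − 8375 = 688 bp
  9955 − 9063 = 892 bp
Sorted largest to smallest: 2966, 2746, 1936, 892, 727, 688 bp.

2966, 2746, 1936, 892, 727, 688 bp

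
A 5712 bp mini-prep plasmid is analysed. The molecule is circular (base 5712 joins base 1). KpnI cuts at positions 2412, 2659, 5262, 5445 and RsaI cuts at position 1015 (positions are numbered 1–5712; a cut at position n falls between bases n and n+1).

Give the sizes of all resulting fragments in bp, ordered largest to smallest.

2603, 1397, 1282, 247, 183 bp

Combined cut positions (sorted): 1015, 2412, 2659, 5262, 5445.
Circular molecule, 5 cuts → 5 fragments:
  2412 − 1015 = 1397 bp
  2659 − 2412 = 247 bp
  5262 − 2659 = 2603 bp
  5445 − 5262 = 183 bp
  wrap: 5712 − 5445 + 1015 = 1282 bp
Sorted largest to smallest: 2603, 1397, 1282, 247, 183 bp.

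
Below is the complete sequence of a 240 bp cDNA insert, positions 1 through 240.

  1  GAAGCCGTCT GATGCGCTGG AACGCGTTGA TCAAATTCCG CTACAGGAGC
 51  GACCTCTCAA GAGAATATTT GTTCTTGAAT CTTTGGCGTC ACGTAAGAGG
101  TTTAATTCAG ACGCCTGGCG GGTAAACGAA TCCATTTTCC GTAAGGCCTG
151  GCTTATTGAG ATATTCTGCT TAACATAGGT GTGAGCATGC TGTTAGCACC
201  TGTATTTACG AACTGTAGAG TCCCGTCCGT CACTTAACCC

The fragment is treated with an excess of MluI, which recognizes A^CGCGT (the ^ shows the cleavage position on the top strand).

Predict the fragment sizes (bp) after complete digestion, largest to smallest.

218, 22 bp

The MluI site (ACGCGT) starts at position 22.
MluI cuts after the first base of each site, so after position 22.
Linear molecule, 1 cut → 2 fragments:
  1–22 → 22 bp
  23–240 → 218 bp
Sorted largest to smallest: 218, 22 bp.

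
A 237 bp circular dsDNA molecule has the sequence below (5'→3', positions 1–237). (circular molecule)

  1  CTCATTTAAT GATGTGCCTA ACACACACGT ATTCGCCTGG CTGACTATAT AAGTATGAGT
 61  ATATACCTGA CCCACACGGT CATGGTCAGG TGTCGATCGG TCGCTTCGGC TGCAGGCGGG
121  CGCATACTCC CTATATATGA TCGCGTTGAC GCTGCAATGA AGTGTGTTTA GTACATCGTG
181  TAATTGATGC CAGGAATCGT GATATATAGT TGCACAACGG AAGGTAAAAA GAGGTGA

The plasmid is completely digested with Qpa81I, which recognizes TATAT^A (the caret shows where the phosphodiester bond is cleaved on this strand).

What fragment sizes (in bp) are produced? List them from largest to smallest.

Qpa81I sites (TATATA) start at positions 46, 60, 132, 203.
Qpa81I cuts after base 5 of each site (before the last base), so after positions 50, 64, 136, 207.
Circular molecule, 4 cuts → 4 fragments:
  51–64 → 14 bp
  65–136 → 72 bp
  137–207 → 71 bp
  208–237 then 1–50 → 30 + 50 = 80 bp
Sorted largest to smallest: 80, 72, 71, 14 bp.

80, 72, 71, 14 bp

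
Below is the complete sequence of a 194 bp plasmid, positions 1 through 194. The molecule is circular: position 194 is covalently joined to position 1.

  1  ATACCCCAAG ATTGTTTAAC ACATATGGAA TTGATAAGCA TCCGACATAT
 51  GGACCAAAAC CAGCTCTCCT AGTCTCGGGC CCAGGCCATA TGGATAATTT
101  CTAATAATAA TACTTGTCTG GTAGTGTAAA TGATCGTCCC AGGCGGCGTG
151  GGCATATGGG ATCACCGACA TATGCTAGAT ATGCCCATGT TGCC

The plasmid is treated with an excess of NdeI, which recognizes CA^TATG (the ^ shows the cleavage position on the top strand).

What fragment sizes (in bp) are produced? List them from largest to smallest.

66, 47, 41, 24, 16 bp

NdeI sites (CATATG) start at positions 22, 46, 87, 153, 169.
NdeI cuts after base 2 of each site, so after positions 23, 47, 88, 154, 170.
Circular molecule, 5 cuts → 5 fragments:
  24–47 → 24 bp
  48–88 → 41 bp
  89–154 → 66 bp
  155–170 → 16 bp
  171–194 then 1–23 → 24 + 23 = 47 bp
Sorted largest to smallest: 66, 47, 41, 24, 16 bp.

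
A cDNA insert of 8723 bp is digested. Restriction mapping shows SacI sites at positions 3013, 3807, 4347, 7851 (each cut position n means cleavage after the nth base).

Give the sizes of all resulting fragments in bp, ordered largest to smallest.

Linear molecule, 4 cuts → 5 fragments:
  3013 − 0 = 3013 bp
  3807 − 3013 = 794 bp
  4347 − 3807 = 540 bp
  7851 − 4347 = 3504 bp
  8723 − 7851 = 872 bp
Sorted largest to smallest: 3504, 3013, 872, 794, 540 bp.

3504, 3013, 872, 794, 540 bp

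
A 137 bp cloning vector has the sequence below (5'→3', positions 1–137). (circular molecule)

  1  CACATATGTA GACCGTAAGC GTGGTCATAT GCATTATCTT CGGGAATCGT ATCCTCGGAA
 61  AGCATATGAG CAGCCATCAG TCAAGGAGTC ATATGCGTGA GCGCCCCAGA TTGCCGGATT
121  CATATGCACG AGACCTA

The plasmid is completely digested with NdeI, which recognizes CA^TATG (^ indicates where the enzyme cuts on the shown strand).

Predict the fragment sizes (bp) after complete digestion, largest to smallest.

NdeI sites (CATATG) start at positions 3, 26, 63, 90, 121.
NdeI cuts after base 2 of each site, so after positions 4, 27, 64, 91, 122.
Circular molecule, 5 cuts → 5 fragments:
  5–27 → 23 bp
  28–64 → 37 bp
  65–91 → 27 bp
  92–122 → 31 bp
  123–137 then 1–4 → 15 + 4 = 19 bp
Sorted largest to smallest: 37, 31, 27, 23, 19 bp.

37, 31, 27, 23, 19 bp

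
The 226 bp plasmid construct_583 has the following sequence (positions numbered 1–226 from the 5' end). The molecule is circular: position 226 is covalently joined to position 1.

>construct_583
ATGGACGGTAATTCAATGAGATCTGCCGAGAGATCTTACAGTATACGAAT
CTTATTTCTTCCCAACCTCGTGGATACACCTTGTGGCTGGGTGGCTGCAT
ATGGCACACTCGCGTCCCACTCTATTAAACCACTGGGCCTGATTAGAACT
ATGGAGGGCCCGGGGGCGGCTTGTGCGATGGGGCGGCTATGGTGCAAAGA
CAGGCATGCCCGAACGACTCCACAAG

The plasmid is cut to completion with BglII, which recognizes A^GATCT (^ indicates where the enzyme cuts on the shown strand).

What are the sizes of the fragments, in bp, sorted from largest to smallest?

BglII sites (AGATCT) start at positions 19, 31.
BglII cuts after the first base of each site, so after positions 19, 31.
Circular molecule, 2 cuts → 2 fragments:
  20–31 → 12 bp
  32–226 then 1–19 → 195 + 19 = 214 bp
Sorted largest to smallest: 214, 12 bp.

214, 12 bp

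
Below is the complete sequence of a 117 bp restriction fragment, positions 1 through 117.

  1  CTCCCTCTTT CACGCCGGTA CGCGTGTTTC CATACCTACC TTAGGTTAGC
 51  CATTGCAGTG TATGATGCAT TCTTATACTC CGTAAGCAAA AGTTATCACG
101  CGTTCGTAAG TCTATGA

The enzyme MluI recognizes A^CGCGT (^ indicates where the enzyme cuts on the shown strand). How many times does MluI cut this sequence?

ACGCGT occurs starting at positions 20, 98.
MluI cuts at 2 sites.

2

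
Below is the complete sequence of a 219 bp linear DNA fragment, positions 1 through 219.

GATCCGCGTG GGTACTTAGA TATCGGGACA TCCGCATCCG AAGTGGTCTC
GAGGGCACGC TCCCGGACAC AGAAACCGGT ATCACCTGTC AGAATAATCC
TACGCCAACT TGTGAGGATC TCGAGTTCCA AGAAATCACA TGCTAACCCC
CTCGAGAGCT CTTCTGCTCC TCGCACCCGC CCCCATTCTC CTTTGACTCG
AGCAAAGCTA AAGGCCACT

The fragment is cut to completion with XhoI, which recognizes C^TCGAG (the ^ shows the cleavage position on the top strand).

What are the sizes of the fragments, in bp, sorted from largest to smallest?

XhoI sites (CTCGAG) start at positions 48, 120, 151, 197.
XhoI cuts after the first base of each site, so after positions 48, 120, 151, 197.
Linear molecule, 4 cuts → 5 fragments:
  1–48 → 48 bp
  49–120 → 72 bp
  121–151 → 31 bp
  152–197 → 46 bp
  198–219 → 22 bp
Sorted largest to smallest: 72, 48, 46, 31, 22 bp.

72, 48, 46, 31, 22 bp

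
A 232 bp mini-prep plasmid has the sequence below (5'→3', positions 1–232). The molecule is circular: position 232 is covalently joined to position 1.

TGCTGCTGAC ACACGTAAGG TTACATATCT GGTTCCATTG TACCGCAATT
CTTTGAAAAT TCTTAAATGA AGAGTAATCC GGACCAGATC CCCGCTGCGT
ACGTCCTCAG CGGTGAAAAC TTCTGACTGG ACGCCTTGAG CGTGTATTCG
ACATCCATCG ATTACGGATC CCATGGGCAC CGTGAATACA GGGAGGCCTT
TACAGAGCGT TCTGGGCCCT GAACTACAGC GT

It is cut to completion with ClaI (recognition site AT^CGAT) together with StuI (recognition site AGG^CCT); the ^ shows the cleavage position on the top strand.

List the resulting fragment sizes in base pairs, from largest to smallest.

194, 38 bp

The ClaI site (ATCGAT) starts at position 157.
ClaI cuts after base 2 of each site, so after position 158.
The StuI site (AGGCCT) starts at position 194.
StuI cuts after base 3 of each site, so after position 196.
Combined cut positions: 158, 196.
Circular molecule, 2 cuts → 2 fragments:
  159–196 → 38 bp
  197–232 then 1–158 → 36 + 158 = 194 bp
Sorted largest to smallest: 194, 38 bp.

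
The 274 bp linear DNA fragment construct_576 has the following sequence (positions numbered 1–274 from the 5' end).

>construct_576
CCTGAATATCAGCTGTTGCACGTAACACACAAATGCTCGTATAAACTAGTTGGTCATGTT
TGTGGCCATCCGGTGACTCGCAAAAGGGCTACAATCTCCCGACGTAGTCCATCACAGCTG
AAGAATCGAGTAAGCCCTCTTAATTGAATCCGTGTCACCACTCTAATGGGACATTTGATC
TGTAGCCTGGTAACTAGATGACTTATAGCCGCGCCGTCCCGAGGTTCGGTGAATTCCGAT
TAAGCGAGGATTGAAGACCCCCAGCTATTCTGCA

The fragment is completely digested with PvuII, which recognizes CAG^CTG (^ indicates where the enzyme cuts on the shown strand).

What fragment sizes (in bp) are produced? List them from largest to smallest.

PvuII sites (CAGCTG) start at positions 10, 115.
PvuII cuts after base 3 of each site, so after positions 12, 117.
Linear molecule, 2 cuts → 3 fragments:
  1–12 → 12 bp
  13–117 → 105 bp
  118–274 → 157 bp
Sorted largest to smallest: 157, 105, 12 bp.

157, 105, 12 bp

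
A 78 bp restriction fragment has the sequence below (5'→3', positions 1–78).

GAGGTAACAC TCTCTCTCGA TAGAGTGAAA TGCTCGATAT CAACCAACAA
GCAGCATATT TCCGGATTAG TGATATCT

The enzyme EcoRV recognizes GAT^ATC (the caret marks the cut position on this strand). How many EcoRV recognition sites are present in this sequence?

GATATC occurs starting at positions 36, 72.
EcoRV cuts at 2 sites.

2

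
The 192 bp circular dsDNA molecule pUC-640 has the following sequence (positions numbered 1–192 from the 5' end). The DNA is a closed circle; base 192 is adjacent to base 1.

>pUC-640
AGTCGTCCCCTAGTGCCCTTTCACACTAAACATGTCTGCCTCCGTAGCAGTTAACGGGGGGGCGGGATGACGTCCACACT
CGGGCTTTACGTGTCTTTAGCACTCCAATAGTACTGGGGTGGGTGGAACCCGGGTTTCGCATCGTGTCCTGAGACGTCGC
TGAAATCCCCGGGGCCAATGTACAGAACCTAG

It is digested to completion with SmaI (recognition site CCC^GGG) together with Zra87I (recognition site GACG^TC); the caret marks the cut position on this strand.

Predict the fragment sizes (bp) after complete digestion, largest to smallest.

94, 59, 25, 14 bp

SmaI sites (CCCGGG) start at positions 129, 168.
SmaI cuts after base 3 of each site, so after positions 131, 170.
Zra87I sites (GACGTC) start at positions 69, 153.
Zra87I cuts after base 4 of each site, so after positions 72, 156.
Combined cut positions: 72, 131, 156, 170.
Circular molecule, 4 cuts → 4 fragments:
  73–131 → 59 bp
  132–156 → 25 bp
  157–170 → 14 bp
  171–192 then 1–72 → 22 + 72 = 94 bp
Sorted largest to smallest: 94, 59, 25, 14 bp.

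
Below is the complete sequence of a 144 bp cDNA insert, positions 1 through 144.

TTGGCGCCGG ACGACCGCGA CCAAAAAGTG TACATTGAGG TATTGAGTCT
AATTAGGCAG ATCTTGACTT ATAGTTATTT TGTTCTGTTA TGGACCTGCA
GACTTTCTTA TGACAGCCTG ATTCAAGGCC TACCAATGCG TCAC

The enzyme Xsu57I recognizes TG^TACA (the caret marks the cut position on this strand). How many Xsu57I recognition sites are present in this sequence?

TGTACA occurs starting at position 29.
Xsu57I cuts at 1 site.

1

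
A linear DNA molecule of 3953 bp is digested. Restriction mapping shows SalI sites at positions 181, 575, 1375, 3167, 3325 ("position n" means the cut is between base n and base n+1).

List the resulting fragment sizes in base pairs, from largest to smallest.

Linear molecule, 5 cuts → 6 fragments:
  181 − 0 = 181 bp
  575 − 181 = 394 bp
  1375 − 575 = 800 bp
  3167 − 1375 = 1792 bp
  3325 − 3167 = 158 bp
  3953 − 3325 = 628 bp
Sorted largest to smallest: 1792, 800, 628, 394, 181, 158 bp.

1792, 800, 628, 394, 181, 158 bp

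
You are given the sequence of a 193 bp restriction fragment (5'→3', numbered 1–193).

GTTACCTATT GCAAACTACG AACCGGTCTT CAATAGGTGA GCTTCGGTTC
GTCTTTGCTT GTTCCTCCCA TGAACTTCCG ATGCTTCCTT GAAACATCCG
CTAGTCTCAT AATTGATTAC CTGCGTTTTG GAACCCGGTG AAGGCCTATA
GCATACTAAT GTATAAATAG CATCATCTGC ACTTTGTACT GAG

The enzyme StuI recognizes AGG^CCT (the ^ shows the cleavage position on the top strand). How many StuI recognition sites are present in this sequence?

AGGCCT occurs starting at position 142.
StuI cuts at 1 site.

1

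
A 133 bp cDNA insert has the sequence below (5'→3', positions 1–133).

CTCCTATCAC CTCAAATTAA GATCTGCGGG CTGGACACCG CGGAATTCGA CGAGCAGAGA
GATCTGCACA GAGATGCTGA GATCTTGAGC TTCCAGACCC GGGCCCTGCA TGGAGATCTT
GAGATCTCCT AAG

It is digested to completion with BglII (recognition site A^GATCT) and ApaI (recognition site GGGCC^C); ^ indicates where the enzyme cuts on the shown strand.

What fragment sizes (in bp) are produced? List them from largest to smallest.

BglII sites (AGATCT) start at positions 20, 60, 80, 114, 122.
BglII cuts after the first base of each site, so after positions 20, 60, 80, 114, 122.
The ApaI site (GGGCCC) starts at position 101.
ApaI cuts after base 5 of each site (before the last base), so after position 105.
Combined cut positions: 20, 60, 80, 105, 114, 122.
Linear molecule, 6 cuts → 7 fragments:
  1–20 → 20 bp
  21–60 → 40 bp
  61–80 → 20 bp
  81–105 → 25 bp
  106–114 → 9 bp
  115–122 → 8 bp
  123–133 → 11 bp
Sorted largest to smallest: 40, 25, 20, 20, 11, 9, 8 bp.

40, 25, 20, 20, 11, 9, 8 bp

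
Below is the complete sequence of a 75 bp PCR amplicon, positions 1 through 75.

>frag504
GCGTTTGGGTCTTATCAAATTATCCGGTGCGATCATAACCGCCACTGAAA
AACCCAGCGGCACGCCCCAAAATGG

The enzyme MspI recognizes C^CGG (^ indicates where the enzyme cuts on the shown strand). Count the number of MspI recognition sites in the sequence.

CCGG occurs starting at position 24.
MspI cuts at 1 site.

1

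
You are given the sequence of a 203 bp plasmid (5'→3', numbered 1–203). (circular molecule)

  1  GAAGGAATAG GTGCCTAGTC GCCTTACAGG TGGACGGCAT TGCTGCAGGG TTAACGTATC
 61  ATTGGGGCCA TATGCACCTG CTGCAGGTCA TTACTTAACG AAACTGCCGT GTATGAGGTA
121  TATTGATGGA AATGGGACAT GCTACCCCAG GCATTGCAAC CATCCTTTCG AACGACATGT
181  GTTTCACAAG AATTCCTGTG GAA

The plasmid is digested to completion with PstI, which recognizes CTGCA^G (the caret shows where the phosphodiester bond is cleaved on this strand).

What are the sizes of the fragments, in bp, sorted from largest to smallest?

165, 38 bp

PstI sites (CTGCAG) start at positions 43, 81.
PstI cuts after base 5 of each site (before the last base), so after positions 47, 85.
Circular molecule, 2 cuts → 2 fragments:
  48–85 → 38 bp
  86–203 then 1–47 → 118 + 47 = 165 bp
Sorted largest to smallest: 165, 38 bp.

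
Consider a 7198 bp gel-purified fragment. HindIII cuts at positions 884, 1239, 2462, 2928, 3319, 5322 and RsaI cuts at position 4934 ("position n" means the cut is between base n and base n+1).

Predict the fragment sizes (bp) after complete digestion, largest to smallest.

Combined cut positions (sorted): 884, 1239, 2462, 2928, 3319, 4934, 5322.
Linear molecule, 7 cuts → 8 fragments:
  884 − 0 = 884 bp
  1239 − 884 = 355 bp
  2462 − 1239 = 1223 bp
  2928 − 2462 = 466 bp
  3319 − 2928 = 391 bp
  4934 − 3319 = 1615 bp
  5322 − 4934 = 388 bp
  7198 − 5322 = 1876 bp
Sorted largest to smallest: 1876, 1615, 1223, 884, 466, 391, 388, 355 bp.

1876, 1615, 1223, 884, 466, 391, 388, 355 bp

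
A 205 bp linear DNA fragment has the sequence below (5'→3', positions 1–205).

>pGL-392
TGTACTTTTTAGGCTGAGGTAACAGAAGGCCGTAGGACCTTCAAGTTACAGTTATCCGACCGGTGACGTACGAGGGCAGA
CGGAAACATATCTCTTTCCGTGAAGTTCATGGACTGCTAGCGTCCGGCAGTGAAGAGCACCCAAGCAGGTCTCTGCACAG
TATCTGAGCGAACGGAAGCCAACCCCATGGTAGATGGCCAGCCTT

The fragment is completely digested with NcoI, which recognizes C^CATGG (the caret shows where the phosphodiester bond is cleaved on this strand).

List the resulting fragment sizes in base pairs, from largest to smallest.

185, 20 bp

The NcoI site (CCATGG) starts at position 185.
NcoI cuts after the first base of each site, so after position 185.
Linear molecule, 1 cut → 2 fragments:
  1–185 → 185 bp
  186–205 → 20 bp
Sorted largest to smallest: 185, 20 bp.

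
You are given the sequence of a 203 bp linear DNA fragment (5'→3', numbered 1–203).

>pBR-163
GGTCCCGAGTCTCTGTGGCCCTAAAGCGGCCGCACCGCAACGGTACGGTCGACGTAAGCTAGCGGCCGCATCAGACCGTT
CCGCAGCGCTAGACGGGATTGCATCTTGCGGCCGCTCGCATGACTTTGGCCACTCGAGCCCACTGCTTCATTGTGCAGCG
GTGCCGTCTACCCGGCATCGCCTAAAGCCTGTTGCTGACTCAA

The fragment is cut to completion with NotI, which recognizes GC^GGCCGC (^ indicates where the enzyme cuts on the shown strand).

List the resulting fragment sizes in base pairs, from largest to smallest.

94, 46, 36, 27 bp

NotI sites (GCGGCCGC) start at positions 26, 62, 108.
NotI cuts after base 2 of each site, so after positions 27, 63, 109.
Linear molecule, 3 cuts → 4 fragments:
  1–27 → 27 bp
  28–63 → 36 bp
  64–109 → 46 bp
  110–203 → 94 bp
Sorted largest to smallest: 94, 46, 36, 27 bp.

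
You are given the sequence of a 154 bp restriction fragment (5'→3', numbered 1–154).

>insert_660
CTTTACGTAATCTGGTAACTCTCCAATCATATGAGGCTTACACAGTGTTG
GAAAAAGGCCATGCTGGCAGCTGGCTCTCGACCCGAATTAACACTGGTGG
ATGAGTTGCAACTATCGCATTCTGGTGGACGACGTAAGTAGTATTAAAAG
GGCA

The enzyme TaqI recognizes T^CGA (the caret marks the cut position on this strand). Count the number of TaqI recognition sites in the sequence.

TCGA occurs starting at position 78.
TaqI cuts at 1 site.

1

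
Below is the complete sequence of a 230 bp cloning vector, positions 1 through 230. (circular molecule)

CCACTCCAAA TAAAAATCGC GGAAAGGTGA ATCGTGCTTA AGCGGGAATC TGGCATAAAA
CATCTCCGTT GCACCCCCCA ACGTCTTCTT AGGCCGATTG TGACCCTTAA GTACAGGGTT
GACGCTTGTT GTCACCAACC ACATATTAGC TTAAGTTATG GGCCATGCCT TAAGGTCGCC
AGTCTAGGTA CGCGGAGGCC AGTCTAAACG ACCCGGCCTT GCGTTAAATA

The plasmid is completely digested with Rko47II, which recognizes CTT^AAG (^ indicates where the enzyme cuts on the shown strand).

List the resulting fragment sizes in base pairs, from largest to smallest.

Rko47II sites (CTTAAG) start at positions 37, 106, 150, 169.
Rko47II cuts after base 3 of each site, so after positions 39, 108, 152, 171.
Circular molecule, 4 cuts → 4 fragments:
  40–108 → 69 bp
  109–152 → 44 bp
  153–171 → 19 bp
  172–230 then 1–39 → 59 + 39 = 98 bp
Sorted largest to smallest: 98, 69, 44, 19 bp.

98, 69, 44, 19 bp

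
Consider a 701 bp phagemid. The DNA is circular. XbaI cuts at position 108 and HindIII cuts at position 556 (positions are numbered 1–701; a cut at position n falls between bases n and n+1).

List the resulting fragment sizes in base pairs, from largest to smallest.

448, 253 bp

Combined cut positions (sorted): 108, 556.
Circular molecule, 2 cuts → 2 fragments:
  556 − 108 = 448 bp
  wrap: 701 − 556 + 108 = 253 bp
Sorted largest to smallest: 448, 253 bp.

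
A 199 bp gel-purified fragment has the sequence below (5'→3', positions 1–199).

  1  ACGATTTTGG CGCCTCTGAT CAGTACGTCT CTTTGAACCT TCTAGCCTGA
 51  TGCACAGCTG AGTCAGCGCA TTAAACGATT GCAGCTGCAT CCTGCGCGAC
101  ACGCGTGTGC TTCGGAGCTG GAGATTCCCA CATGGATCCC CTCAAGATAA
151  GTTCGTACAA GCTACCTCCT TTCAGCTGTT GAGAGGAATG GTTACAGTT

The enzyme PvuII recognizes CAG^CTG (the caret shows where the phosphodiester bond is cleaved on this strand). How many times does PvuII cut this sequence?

CAGCTG occurs starting at positions 55, 82, 173.
PvuII cuts at 3 sites.

3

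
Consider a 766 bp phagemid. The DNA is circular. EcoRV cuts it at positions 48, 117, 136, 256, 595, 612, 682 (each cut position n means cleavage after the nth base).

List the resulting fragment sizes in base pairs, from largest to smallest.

339, 132, 120, 70, 69, 19, 17 bp

Circular molecule, 7 cuts → 7 fragments:
  117 − 48 = 69 bp
  136 − 117 = 19 bp
  256 − 136 = 120 bp
  595 − 256 = 339 bp
  612 − 595 = 17 bp
  682 − 612 = 70 bp
  wrap: 766 − 682 + 48 = 132 bp
Sorted largest to smallest: 339, 132, 120, 70, 69, 19, 17 bp.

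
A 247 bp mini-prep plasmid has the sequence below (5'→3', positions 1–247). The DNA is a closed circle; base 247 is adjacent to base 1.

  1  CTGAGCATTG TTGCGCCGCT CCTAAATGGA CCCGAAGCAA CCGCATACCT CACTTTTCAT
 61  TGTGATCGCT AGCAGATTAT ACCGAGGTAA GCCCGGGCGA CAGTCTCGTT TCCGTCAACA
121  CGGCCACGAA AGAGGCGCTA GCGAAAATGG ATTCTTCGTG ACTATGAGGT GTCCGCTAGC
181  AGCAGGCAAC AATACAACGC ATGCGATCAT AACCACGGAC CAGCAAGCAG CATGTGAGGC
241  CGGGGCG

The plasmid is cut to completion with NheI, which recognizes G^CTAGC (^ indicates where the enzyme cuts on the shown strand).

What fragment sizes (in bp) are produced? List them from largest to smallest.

140, 69, 38 bp

NheI sites (GCTAGC) start at positions 68, 137, 175.
NheI cuts after the first base of each site, so after positions 68, 137, 175.
Circular molecule, 3 cuts → 3 fragments:
  69–137 → 69 bp
  138–175 → 38 bp
  176–247 then 1–68 → 72 + 68 = 140 bp
Sorted largest to smallest: 140, 69, 38 bp.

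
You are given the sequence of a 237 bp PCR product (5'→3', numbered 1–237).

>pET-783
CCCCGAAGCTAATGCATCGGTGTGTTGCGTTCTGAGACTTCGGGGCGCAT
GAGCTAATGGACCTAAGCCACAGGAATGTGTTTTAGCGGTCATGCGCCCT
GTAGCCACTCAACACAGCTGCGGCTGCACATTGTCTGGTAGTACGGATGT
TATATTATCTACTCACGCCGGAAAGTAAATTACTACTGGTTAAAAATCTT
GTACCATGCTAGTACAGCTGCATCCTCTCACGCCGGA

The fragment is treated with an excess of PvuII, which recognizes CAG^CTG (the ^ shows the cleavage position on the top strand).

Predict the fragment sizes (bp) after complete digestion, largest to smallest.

PvuII sites (CAGCTG) start at positions 115, 215.
PvuII cuts after base 3 of each site, so after positions 117, 217.
Linear molecule, 2 cuts → 3 fragments:
  1–117 → 117 bp
  118–217 → 100 bp
  218–237 → 20 bp
Sorted largest to smallest: 117, 100, 20 bp.

117, 100, 20 bp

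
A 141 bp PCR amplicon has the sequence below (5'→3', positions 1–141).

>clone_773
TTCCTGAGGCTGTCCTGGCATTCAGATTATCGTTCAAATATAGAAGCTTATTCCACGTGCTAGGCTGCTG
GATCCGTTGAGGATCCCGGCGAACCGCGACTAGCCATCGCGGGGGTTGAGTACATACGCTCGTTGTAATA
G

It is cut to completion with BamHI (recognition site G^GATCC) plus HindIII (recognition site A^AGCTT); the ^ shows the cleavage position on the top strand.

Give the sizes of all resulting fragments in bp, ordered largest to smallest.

60, 44, 26, 11 bp

BamHI sites (GGATCC) start at positions 70, 81.
BamHI cuts after the first base of each site, so after positions 70, 81.
The HindIII site (AAGCTT) starts at position 44.
HindIII cuts after the first base of each site, so after position 44.
Combined cut positions: 44, 70, 81.
Linear molecule, 3 cuts → 4 fragments:
  1–44 → 44 bp
  45–70 → 26 bp
  71–81 → 11 bp
  82–141 → 60 bp
Sorted largest to smallest: 60, 44, 26, 11 bp.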